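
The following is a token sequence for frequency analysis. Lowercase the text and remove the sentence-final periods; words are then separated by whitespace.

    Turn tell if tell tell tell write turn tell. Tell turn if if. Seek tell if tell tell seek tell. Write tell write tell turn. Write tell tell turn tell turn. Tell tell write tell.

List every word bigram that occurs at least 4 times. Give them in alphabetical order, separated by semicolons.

tell tell; tell turn; tell write; turn tell; write tell

Bigram counts meeting the condition (at least 4 times):
  tell tell: 6
  tell turn: 4
  tell write: 4
  turn tell: 4
  write tell: 4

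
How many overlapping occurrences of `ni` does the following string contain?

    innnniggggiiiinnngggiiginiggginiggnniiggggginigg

5

Sliding a length-2 window over the 48 characters (47 positions):
  position 5–6: ni
  position 25–26: ni
  position 31–32: ni
  position 36–37: ni
  position 45–46: ni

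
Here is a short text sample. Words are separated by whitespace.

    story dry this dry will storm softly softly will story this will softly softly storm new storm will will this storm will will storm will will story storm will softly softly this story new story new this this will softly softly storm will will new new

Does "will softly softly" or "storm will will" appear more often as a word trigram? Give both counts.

"will softly softly": 3 occurrences
"storm will will": 4 occurrences

"storm will will" (4 vs 3)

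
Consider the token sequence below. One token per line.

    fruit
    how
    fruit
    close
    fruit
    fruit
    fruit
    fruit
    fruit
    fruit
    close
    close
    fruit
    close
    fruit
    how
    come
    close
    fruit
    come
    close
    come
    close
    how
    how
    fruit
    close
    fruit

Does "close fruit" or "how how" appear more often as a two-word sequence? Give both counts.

"close fruit": 5 occurrences
"how how": 1 occurrence

"close fruit" (5 vs 1)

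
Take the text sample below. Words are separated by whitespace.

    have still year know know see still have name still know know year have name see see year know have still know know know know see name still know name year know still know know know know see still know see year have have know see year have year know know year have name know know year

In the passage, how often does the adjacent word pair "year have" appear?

4

Scanning the 56 overlapping bigram windows for "year have":
  position 13–14: year have
  position 42–43: year have
  position 47–48: year have
  position 52–53: year have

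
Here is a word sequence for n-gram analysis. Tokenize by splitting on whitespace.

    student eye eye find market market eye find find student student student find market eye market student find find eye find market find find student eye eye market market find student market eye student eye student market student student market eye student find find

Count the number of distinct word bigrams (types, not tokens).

16

44 tokens → 43 bigram windows in total.
Repeated bigrams (each contributes count−1 duplicates):
  find find: 4
  market eye: 4
  eye find: 3
  eye student: 3
  find market: 3
  find student: 3
  student eye: 3
  student find: 3
  … (7 more repeated)
27 duplicate windows → 43 − 27 = 16 distinct.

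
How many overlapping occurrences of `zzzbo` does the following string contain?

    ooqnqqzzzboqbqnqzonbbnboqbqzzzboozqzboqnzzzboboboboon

Sliding a length-5 window over the 53 characters (49 positions):
  position 7–11: zzzbo
  position 28–32: zzzbo
  position 41–45: zzzbo

3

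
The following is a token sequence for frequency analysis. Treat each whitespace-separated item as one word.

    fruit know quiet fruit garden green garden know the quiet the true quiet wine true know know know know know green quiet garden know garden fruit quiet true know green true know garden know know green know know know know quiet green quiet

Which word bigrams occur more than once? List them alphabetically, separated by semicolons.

Bigram counts meeting the condition (more than once):
  garden know: 3
  green quiet: 2
  know garden: 2
  know green: 3
  know know: 8
  know quiet: 2
  true know: 3

garden know; green quiet; know garden; know green; know know; know quiet; true know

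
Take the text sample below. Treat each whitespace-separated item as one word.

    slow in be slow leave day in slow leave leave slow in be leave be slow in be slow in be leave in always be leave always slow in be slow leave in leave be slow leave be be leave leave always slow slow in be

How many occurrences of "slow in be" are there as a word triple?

Scanning the 44 overlapping trigram windows for "slow in be":
  position 1–3: slow in be
  position 11–13: slow in be
  position 16–18: slow in be
  position 19–21: slow in be
  position 28–30: slow in be
  position 44–46: slow in be

6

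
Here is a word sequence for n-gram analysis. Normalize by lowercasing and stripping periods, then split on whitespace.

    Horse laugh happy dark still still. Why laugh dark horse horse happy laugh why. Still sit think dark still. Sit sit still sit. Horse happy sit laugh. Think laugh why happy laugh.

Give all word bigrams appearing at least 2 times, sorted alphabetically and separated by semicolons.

dark still; happy laugh; horse happy; laugh why; still sit

Bigram counts meeting the condition (at least 2 times):
  dark still: 2
  happy laugh: 2
  horse happy: 2
  laugh why: 2
  still sit: 3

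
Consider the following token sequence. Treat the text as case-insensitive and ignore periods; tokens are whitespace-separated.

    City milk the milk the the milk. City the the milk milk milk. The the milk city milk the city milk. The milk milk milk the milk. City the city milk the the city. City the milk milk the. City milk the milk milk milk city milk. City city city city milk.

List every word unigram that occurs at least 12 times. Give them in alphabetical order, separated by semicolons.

Unigram counts meeting the condition (at least 12 times):
  city: 14
  milk: 22
  the: 16

city; milk; the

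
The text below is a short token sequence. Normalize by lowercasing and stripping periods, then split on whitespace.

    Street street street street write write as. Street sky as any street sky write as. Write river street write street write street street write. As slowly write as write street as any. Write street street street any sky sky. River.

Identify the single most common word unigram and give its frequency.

Unigram frequencies (highest first):
  street: 14
  write: 10
  as: 6
  sky: 4
  any: 3
  river: 2
  … (1 more, each ≤ 1)

"street", 14 times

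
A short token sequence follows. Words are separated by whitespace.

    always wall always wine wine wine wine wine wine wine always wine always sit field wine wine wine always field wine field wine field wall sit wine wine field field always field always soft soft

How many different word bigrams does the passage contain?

17

35 tokens → 34 bigram windows in total.
Repeated bigrams (each contributes count−1 duplicates):
  wine wine: 9
  field wine: 3
  wine always: 3
  wine field: 3
  always field: 2
  always wine: 2
  field always: 2
17 duplicate windows → 34 − 17 = 17 distinct.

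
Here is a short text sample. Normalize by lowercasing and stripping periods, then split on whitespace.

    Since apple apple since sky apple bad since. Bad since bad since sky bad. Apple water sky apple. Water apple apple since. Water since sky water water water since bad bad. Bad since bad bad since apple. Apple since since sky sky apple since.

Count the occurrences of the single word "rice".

0

Scanning the 44 tokens for "rice":
  (none found)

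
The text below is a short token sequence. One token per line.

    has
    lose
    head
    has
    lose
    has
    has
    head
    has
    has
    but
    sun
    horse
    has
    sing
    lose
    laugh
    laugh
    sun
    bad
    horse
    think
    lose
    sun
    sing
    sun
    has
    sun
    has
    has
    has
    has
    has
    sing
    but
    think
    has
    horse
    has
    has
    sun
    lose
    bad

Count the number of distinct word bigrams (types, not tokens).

30

43 tokens → 42 bigram windows in total.
Repeated bigrams (each contributes count−1 duplicates):
  has has: 7
  has lose: 2
  has sing: 2
  has sun: 2
  head has: 2
  horse has: 2
  sun has: 2
12 duplicate windows → 42 − 12 = 30 distinct.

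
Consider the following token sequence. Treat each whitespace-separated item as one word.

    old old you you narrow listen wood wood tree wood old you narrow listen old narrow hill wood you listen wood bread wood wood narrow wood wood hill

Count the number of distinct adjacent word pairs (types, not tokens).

21

28 tokens → 27 bigram windows in total.
Repeated bigrams (each contributes count−1 duplicates):
  wood wood: 3
  listen wood: 2
  narrow listen: 2
  old you: 2
  you narrow: 2
6 duplicate windows → 27 − 6 = 21 distinct.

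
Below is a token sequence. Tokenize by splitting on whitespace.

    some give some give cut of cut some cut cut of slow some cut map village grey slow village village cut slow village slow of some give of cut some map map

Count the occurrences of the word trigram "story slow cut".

0

Scanning the 30 overlapping trigram windows for "story slow cut":
  (none found)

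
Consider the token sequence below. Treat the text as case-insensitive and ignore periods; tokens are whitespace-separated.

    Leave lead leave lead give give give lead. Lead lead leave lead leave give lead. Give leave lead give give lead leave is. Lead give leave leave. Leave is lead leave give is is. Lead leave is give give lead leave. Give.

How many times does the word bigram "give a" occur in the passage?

0

Scanning the 41 overlapping bigram windows for "give a":
  (none found)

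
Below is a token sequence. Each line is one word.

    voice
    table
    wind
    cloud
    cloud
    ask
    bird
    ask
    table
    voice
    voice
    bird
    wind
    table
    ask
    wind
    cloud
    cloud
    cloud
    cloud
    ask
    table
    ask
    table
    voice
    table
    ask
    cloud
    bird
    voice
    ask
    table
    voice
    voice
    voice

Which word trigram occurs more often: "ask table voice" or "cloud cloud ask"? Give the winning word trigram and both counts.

"ask table voice": 3 occurrences
"cloud cloud ask": 2 occurrences

"ask table voice" (3 vs 2)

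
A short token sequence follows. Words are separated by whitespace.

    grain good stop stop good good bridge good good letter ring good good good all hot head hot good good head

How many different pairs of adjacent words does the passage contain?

16

21 tokens → 20 bigram windows in total.
Repeated bigrams (each contributes count−1 duplicates):
  good good: 5
4 duplicate windows → 20 − 4 = 16 distinct.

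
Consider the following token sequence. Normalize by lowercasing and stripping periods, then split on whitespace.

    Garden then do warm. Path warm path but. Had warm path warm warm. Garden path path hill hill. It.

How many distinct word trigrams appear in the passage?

19 tokens → 17 trigram windows in total.
Repeated trigrams (each contributes count−1 duplicates):
  warm path warm: 2
1 duplicate windows → 17 − 1 = 16 distinct.

16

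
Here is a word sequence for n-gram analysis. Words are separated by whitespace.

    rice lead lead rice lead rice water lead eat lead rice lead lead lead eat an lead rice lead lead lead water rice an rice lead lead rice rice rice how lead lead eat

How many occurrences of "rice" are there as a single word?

Scanning the 34 tokens for "rice":
  position 1: rice
  position 4: rice
  position 6: rice
  position 11: rice
  position 18: rice
  position 23: rice
  position 25: rice
  position 28: rice
  position 29: rice
  position 30: rice

10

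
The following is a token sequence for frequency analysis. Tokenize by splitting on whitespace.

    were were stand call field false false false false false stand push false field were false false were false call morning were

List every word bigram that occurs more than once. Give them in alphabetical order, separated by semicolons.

Bigram counts meeting the condition (more than once):
  false false: 5
  were false: 2

false false; were false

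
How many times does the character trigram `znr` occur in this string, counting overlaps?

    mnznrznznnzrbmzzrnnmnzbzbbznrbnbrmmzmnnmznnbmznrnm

Sliding a length-3 window over the 50 characters (48 positions):
  position 3–5: znr
  position 27–29: znr
  position 46–48: znr

3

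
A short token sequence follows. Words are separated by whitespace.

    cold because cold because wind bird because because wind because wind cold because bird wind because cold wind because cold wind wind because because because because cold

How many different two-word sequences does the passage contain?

27 tokens → 26 bigram windows in total.
Repeated bigrams (each contributes count−1 duplicates):
  because because: 4
  because cold: 4
  wind because: 4
  because wind: 3
  cold because: 3
  cold wind: 2
14 duplicate windows → 26 − 14 = 12 distinct.

12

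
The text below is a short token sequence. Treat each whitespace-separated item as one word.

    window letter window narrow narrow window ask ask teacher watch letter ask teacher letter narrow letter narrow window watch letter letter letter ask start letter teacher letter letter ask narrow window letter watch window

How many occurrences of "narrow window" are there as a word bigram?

Scanning the 33 overlapping bigram windows for "narrow window":
  position 5–6: narrow window
  position 17–18: narrow window
  position 30–31: narrow window

3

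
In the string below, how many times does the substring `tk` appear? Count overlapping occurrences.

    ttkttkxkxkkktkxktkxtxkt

Sliding a length-2 window over the 23 characters (22 positions):
  position 2–3: tk
  position 5–6: tk
  position 13–14: tk
  position 17–18: tk

4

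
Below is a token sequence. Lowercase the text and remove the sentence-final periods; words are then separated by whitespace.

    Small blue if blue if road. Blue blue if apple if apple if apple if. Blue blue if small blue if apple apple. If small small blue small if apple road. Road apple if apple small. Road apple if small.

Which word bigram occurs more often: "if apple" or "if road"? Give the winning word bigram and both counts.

"if apple": 6 occurrences
"if road": 1 occurrence

"if apple" (6 vs 1)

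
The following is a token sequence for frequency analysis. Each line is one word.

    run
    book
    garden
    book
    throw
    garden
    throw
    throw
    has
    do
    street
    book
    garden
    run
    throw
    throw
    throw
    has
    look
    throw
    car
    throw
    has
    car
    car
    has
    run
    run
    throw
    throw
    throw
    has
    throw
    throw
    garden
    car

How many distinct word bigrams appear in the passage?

24

36 tokens → 35 bigram windows in total.
Repeated bigrams (each contributes count−1 duplicates):
  throw throw: 6
  throw has: 4
  book garden: 2
  run throw: 2
  throw garden: 2
11 duplicate windows → 35 − 11 = 24 distinct.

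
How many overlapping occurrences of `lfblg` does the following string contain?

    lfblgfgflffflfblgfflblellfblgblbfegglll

Sliding a length-5 window over the 39 characters (35 positions):
  position 1–5: lfblg
  position 13–17: lfblg
  position 25–29: lfblg

3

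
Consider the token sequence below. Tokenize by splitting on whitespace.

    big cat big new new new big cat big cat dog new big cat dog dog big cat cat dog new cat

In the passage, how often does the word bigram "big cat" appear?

5

Scanning the 21 overlapping bigram windows for "big cat":
  position 1–2: big cat
  position 7–8: big cat
  position 9–10: big cat
  position 13–14: big cat
  position 17–18: big cat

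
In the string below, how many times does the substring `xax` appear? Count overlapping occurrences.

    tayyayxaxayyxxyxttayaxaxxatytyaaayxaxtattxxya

3

Sliding a length-3 window over the 45 characters (43 positions):
  position 7–9: xax
  position 22–24: xax
  position 35–37: xax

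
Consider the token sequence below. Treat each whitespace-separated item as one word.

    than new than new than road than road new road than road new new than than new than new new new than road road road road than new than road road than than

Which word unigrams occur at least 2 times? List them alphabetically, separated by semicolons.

new; road; than

Unigram counts meeting the condition (at least 2 times):
  new: 10
  road: 10
  than: 13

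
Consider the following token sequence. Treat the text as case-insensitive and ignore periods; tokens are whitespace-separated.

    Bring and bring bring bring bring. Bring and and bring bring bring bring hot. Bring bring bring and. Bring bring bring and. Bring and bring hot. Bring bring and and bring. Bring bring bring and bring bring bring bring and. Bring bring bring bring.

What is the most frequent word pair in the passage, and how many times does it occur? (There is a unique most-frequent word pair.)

"bring bring", 21 times

Bigram frequencies (highest first):
  bring bring: 21
  bring and: 8
  and bring: 8
  and and: 2
  bring hot: 2
  hot bring: 2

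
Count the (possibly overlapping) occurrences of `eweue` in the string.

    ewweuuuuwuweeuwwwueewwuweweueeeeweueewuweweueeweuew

Sliding a length-5 window over the 51 characters (47 positions):
  position 25–29: eweue
  position 32–36: eweue
  position 41–45: eweue
  position 46–50: eweue

4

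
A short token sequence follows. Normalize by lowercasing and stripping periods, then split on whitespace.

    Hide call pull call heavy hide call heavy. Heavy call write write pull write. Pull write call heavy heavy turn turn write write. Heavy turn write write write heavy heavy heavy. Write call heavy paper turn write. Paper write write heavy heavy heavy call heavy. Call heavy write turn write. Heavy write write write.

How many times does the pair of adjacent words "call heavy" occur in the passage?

6

Scanning the 53 overlapping bigram windows for "call heavy":
  position 4–5: call heavy
  position 7–8: call heavy
  position 17–18: call heavy
  position 33–34: call heavy
  position 44–45: call heavy
  position 46–47: call heavy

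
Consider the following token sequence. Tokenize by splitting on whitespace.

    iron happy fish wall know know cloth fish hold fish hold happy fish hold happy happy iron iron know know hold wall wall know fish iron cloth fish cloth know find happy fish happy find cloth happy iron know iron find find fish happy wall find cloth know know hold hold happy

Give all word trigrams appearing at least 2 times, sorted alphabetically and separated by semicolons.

fish hold happy; know know hold

Trigram counts meeting the condition (at least 2 times):
  fish hold happy: 2
  know know hold: 2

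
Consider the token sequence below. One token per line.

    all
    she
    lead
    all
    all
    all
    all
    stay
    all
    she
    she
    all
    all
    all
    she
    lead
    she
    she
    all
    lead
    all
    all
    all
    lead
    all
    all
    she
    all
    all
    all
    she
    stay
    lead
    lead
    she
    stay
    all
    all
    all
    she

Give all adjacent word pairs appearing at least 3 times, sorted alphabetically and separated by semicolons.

all all; all she; lead all; she all

Bigram counts meeting the condition (at least 3 times):
  all all: 12
  all she: 6
  lead all: 3
  she all: 3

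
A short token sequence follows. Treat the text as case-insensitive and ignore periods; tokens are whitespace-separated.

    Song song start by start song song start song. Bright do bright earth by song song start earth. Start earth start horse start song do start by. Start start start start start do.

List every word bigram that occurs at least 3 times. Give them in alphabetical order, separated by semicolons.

Bigram counts meeting the condition (at least 3 times):
  song song: 3
  song start: 3
  start song: 3
  start start: 4

song song; song start; start song; start start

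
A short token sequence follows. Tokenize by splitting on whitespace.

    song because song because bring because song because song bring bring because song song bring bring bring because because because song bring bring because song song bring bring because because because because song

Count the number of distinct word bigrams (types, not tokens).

33 tokens → 32 bigram windows in total.
Repeated bigrams (each contributes count−1 duplicates):
  because song: 7
  because because: 5
  bring because: 5
  bring bring: 5
  song bring: 4
  song because: 3
  song song: 2
24 duplicate windows → 32 − 24 = 8 distinct.

8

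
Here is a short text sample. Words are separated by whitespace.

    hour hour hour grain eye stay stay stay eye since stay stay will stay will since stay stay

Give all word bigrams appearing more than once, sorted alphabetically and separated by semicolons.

Bigram counts meeting the condition (more than once):
  hour hour: 2
  since stay: 2
  stay stay: 4
  stay will: 2

hour hour; since stay; stay stay; stay will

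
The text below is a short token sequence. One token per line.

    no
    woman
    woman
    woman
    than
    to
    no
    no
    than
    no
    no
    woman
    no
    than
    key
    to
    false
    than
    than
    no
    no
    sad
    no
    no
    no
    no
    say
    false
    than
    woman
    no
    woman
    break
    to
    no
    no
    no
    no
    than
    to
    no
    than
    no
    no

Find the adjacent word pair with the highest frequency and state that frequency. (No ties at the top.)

"no no", 10 times

Bigram frequencies (highest first):
  no no: 10
  no than: 4
  no woman: 3
  to no: 3
  than no: 3
  woman woman: 2
  … (15 more, each ≤ 2)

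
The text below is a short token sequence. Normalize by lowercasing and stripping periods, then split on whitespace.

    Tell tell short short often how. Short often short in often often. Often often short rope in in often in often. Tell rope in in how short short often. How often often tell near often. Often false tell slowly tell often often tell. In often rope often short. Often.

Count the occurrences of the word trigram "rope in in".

Scanning the 47 overlapping trigram windows for "rope in in":
  position 16–18: rope in in
  position 23–25: rope in in

2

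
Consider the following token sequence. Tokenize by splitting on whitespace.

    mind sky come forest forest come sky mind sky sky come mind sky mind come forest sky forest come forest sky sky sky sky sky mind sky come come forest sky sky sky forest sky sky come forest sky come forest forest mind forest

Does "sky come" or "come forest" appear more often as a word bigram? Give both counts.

"come forest" (6 vs 5)

"sky come": 5 occurrences
"come forest": 6 occurrences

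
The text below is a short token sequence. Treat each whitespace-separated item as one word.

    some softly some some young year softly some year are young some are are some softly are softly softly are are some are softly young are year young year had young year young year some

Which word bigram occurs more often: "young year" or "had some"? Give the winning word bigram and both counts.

"young year" (4 vs 0)

"young year": 4 occurrences
"had some": 0 occurrences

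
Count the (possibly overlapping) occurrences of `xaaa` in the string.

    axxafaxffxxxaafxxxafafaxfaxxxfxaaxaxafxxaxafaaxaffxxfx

0

Sliding a length-4 window over the 54 characters (51 positions):
  (no match at any position)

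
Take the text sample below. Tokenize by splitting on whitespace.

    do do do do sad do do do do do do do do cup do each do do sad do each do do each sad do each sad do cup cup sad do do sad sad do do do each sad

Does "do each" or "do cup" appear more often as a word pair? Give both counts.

"do each": 5 occurrences
"do cup": 2 occurrences

"do each" (5 vs 2)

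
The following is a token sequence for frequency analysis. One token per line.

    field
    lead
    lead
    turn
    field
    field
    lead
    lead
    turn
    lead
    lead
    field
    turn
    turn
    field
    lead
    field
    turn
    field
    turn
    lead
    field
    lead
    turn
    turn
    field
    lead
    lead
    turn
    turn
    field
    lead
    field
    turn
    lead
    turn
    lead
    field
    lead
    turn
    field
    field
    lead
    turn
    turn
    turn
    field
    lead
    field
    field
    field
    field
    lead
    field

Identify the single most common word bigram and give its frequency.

"field lead", 10 times

Bigram frequencies (highest first):
  field lead: 10
  lead turn: 7
  turn field: 7
  lead field: 7
  field field: 5
  turn turn: 5
  … (3 more, each ≤ 4)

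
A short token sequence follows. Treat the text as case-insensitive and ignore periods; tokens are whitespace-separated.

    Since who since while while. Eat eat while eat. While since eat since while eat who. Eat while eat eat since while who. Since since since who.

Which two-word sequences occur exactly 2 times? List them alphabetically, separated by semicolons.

Bigram counts meeting the condition (exactly 2 times):
  eat eat: 2
  eat since: 2
  since since: 2
  since who: 2
  who since: 2

eat eat; eat since; since since; since who; who since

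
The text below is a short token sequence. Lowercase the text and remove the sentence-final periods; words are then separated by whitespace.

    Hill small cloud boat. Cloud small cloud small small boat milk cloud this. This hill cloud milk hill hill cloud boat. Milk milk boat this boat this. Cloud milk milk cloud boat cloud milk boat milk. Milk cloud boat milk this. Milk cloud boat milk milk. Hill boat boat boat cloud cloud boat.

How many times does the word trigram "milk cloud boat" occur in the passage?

3

Scanning the 51 overlapping trigram windows for "milk cloud boat":
  position 30–32: milk cloud boat
  position 37–39: milk cloud boat
  position 42–44: milk cloud boat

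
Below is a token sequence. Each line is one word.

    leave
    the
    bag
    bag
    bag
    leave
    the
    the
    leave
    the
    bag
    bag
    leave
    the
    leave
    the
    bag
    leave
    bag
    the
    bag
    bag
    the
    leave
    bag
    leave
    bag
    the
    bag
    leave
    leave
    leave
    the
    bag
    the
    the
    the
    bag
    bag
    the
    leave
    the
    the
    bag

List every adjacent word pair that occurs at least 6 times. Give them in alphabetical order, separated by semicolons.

leave the; the bag

Bigram counts meeting the condition (at least 6 times):
  leave the: 7
  the bag: 8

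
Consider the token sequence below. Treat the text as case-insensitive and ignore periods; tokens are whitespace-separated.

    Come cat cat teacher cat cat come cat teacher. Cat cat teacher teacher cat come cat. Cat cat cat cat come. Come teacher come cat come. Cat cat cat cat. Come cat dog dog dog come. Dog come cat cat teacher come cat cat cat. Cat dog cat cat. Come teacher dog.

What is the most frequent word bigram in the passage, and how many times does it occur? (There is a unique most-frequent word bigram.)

"cat cat", 15 times

Bigram frequencies (highest first):
  cat cat: 15
  come cat: 8
  cat come: 6
  cat teacher: 4
  teacher cat: 3
  come teacher: 2
  … (9 more, each ≤ 2)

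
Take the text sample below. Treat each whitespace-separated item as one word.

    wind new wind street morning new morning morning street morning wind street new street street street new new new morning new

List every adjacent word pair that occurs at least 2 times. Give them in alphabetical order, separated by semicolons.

morning new; new morning; new new; street morning; street new; street street; wind street

Bigram counts meeting the condition (at least 2 times):
  morning new: 2
  new morning: 2
  new new: 2
  street morning: 2
  street new: 2
  street street: 2
  wind street: 2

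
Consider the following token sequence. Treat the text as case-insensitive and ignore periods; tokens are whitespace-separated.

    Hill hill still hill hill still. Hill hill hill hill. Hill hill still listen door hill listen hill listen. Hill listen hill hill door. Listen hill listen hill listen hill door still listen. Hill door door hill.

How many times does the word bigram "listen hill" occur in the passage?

Scanning the 36 overlapping bigram windows for "listen hill":
  position 17–18: listen hill
  position 19–20: listen hill
  position 21–22: listen hill
  position 25–26: listen hill
  position 27–28: listen hill
  position 29–30: listen hill
  position 33–34: listen hill

7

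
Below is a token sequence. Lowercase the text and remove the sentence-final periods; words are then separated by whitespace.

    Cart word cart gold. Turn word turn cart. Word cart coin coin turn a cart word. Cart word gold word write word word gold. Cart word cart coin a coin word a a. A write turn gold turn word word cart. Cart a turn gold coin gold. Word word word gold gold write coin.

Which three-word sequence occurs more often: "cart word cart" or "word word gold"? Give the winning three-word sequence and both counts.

"cart word cart": 4 occurrences
"word word gold": 2 occurrences

"cart word cart" (4 vs 2)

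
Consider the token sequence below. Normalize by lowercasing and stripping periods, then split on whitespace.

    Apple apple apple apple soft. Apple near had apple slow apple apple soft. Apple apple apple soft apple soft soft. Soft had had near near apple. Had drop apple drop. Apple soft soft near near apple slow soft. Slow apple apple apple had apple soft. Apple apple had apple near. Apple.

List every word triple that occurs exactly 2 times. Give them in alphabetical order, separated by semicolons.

apple apple had; apple had apple; apple soft soft; near near apple; slow apple apple; soft apple apple

Trigram counts meeting the condition (exactly 2 times):
  apple apple had: 2
  apple had apple: 2
  apple soft soft: 2
  near near apple: 2
  slow apple apple: 2
  soft apple apple: 2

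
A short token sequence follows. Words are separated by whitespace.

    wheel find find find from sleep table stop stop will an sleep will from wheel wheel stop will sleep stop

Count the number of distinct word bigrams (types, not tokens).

17

20 tokens → 19 bigram windows in total.
Repeated bigrams (each contributes count−1 duplicates):
  find find: 2
  stop will: 2
2 duplicate windows → 19 − 2 = 17 distinct.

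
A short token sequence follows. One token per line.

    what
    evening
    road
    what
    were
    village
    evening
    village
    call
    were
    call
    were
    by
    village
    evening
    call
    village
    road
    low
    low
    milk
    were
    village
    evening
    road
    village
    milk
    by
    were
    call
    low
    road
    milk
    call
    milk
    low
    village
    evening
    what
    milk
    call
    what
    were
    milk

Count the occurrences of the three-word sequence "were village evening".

Scanning the 42 overlapping trigram windows for "were village evening":
  position 5–7: were village evening
  position 22–24: were village evening

2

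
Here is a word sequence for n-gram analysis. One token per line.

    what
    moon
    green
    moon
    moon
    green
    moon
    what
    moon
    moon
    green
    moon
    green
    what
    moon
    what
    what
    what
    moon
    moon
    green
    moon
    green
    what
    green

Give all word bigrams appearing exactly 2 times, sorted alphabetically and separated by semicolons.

Bigram counts meeting the condition (exactly 2 times):
  green what: 2
  moon what: 2
  what what: 2

green what; moon what; what what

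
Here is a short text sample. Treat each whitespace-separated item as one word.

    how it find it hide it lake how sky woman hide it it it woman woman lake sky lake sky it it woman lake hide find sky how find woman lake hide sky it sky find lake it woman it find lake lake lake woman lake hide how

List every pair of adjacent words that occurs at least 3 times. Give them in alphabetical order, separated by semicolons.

Bigram counts meeting the condition (at least 3 times):
  it it: 3
  it woman: 3
  lake hide: 3
  woman lake: 4

it it; it woman; lake hide; woman lake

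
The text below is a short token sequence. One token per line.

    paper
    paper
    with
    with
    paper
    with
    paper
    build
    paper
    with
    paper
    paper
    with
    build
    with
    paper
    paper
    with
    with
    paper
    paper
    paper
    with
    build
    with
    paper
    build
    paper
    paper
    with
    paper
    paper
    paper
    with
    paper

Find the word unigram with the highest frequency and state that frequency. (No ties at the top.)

Unigram frequencies (highest first):
  paper: 19
  with: 12
  build: 4

"paper", 19 times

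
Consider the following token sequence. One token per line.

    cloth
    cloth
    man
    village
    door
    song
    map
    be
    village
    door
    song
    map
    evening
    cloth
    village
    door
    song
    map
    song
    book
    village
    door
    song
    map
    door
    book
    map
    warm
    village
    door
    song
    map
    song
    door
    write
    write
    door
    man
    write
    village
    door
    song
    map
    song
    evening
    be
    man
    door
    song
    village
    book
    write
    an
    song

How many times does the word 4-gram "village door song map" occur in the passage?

Scanning the 51 overlapping 4-gram windows for "village door song map":
  position 4–7: village door song map
  position 9–12: village door song map
  position 15–18: village door song map
  position 21–24: village door song map
  position 29–32: village door song map
  position 40–43: village door song map

6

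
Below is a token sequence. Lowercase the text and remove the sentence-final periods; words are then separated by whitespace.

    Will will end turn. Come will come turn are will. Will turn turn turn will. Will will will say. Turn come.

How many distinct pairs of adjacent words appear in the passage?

14

21 tokens → 20 bigram windows in total.
Repeated bigrams (each contributes count−1 duplicates):
  will will: 5
  turn come: 2
  turn turn: 2
6 duplicate windows → 20 − 6 = 14 distinct.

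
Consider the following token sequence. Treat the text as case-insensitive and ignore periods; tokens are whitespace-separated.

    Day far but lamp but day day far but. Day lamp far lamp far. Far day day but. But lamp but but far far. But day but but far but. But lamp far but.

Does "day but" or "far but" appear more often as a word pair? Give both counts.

"day but": 2 occurrences
"far but": 5 occurrences

"far but" (5 vs 2)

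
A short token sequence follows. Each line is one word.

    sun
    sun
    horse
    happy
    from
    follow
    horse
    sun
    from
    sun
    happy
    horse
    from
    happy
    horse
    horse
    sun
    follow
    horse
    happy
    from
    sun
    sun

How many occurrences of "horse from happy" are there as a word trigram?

Scanning the 21 overlapping trigram windows for "horse from happy":
  position 12–14: horse from happy

1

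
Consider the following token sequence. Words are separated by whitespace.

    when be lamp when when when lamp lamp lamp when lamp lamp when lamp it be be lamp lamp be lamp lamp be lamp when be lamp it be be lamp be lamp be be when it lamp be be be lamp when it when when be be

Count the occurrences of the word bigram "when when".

3

Scanning the 47 overlapping bigram windows for "when when":
  position 4–5: when when
  position 5–6: when when
  position 45–46: when when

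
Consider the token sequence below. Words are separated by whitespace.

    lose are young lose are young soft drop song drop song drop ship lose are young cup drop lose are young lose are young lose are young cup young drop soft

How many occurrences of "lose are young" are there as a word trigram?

6

Scanning the 29 overlapping trigram windows for "lose are young":
  position 1–3: lose are young
  position 4–6: lose are young
  position 14–16: lose are young
  position 19–21: lose are young
  position 22–24: lose are young
  position 25–27: lose are young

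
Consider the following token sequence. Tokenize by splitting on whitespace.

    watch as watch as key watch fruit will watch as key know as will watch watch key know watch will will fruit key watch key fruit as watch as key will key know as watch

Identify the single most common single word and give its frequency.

Unigram frequencies (highest first):
  watch: 10
  as: 7
  key: 7
  will: 5
  fruit: 3
  know: 3

"watch", 10 times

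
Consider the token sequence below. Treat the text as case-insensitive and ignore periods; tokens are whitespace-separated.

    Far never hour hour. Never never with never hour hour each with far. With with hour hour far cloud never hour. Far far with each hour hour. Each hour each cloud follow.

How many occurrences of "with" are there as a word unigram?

5

Scanning the 32 tokens for "with":
  position 7: with
  position 12: with
  position 14: with
  position 15: with
  position 24: with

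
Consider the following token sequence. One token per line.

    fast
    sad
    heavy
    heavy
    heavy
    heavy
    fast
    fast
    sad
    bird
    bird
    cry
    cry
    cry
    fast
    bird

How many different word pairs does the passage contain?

11

16 tokens → 15 bigram windows in total.
Repeated bigrams (each contributes count−1 duplicates):
  heavy heavy: 3
  cry cry: 2
  fast sad: 2
4 duplicate windows → 15 − 4 = 11 distinct.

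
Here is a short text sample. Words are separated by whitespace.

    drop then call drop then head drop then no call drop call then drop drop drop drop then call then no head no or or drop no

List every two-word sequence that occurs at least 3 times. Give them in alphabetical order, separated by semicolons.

drop drop; drop then

Bigram counts meeting the condition (at least 3 times):
  drop drop: 3
  drop then: 4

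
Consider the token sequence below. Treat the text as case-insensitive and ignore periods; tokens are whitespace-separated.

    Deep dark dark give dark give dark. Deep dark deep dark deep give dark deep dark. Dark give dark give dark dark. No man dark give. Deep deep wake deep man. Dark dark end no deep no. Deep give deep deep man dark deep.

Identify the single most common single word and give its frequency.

"dark", 16 times

Unigram frequencies (highest first):
  dark: 16
  deep: 13
  give: 7
  no: 3
  man: 3
  wake: 1
  … (1 more, each ≤ 1)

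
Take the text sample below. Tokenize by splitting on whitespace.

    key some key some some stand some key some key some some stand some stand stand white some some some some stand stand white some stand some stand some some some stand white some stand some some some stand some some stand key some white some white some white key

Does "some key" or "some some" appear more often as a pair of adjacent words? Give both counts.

"some some" (10 vs 3)

"some key": 3 occurrences
"some some": 10 occurrences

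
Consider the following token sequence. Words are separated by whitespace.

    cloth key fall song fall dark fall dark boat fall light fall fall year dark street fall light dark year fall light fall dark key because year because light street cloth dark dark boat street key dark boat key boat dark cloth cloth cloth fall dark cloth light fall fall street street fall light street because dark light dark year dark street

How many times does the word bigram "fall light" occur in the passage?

Scanning the 61 overlapping bigram windows for "fall light":
  position 10–11: fall light
  position 17–18: fall light
  position 21–22: fall light
  position 53–54: fall light

4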